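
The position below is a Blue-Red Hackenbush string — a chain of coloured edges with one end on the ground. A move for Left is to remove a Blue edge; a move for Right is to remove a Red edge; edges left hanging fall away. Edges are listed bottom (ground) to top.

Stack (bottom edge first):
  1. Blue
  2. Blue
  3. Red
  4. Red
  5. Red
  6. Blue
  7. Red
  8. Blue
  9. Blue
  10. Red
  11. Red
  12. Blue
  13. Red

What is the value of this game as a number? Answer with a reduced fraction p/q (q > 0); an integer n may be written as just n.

2405/2048

edge 1 of 13 (Blue): { 0 | · } = 1
edge 2 of 13 (Blue): { 0, 1 | · } = 2
edge 3 of 13 (Red): { 0, 1 | 2 } = 3/2
edge 4 of 13 (Red): { 0, 1 | 3/2, 2 } = 5/4
edge 5 of 13 (Red): { 0, 1 | 5/4, 3/2, 2 } = 9/8
edge 6 of 13 (Blue): { 0, 1, 9/8 | 5/4, 3/2, 2 } = 19/16
edge 7 of 13 (Red): { 0, 1, 9/8 | 19/16, 5/4, 3/2, 2 } = 37/32
edge 8 of 13 (Blue): { 0, 1, 9/8, 37/32 | 19/16, 5/4, 3/2, 2 } = 75/64
edge 9 of 13 (Blue): { 0, 1, 9/8, 37/32, 75/64 | 19/16, 5/4, 3/2, 2 } = 151/128
edge 10 of 13 (Red): { 0, 1, 9/8, 37/32, 75/64 | 151/128, 19/16, 5/4, 3/2, 2 } = 301/256
edge 11 of 13 (Red): { 0, 1, 9/8, 37/32, 75/64 | 301/256, 151/128, 19/16, 5/4, 3/2, 2 } = 601/512
edge 12 of 13 (Blue): { 0, 1, 9/8, 37/32, 75/64, 601/512 | 301/256, 151/128, 19/16, 5/4, 3/2, 2 } = 1203/1024
edge 13 of 13 (Red): { 0, 1, 9/8, 37/32, 75/64, 601/512 | 1203/1024, 301/256, 151/128, 19/16, 5/4, 3/2, 2 } = 2405/2048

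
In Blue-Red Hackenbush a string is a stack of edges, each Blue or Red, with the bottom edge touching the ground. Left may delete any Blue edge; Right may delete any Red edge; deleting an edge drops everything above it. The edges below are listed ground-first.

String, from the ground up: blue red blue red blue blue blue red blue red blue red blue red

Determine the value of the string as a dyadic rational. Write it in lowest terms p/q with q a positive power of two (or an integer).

5973/8192

b: Left { 0 }, Right { (no moves) } -> simplest 1
br: Left { 0 }, Right { 1 } -> simplest 1/2
brb: Left { 0 1/2 }, Right { 1 } -> simplest 3/4
brbr: Left { 0 1/2 }, Right { 3/4 1 } -> simplest 5/8
brbrb: Left { 0 1/2 5/8 }, Right { 3/4 1 } -> simplest 11/16
brbrbb: Left { 0 1/2 5/8 11/16 }, Right { 3/4 1 } -> simplest 23/32
brbrbbb: Left { 0 1/2 5/8 11/16 23/32 }, Right { 3/4 1 } -> simplest 47/64
brbrbbbr: Left { 0 1/2 5/8 11/16 23/32 }, Right { 47/64 3/4 1 } -> simplest 93/128
brbrbbbrb: Left { 0 1/2 5/8 11/16 23/32 93/128 }, Right { 47/64 3/4 1 } -> simplest 187/256
brbrbbbrbr: Left { 0 1/2 5/8 11/16 23/32 93/128 }, Right { 187/256 47/64 3/4 1 } -> simplest 373/512
brbrbbbrbrb: Left { 0 1/2 5/8 11/16 23/32 93/128 373/512 }, Right { 187/256 47/64 3/4 1 } -> simplest 747/1024
brbrbbbrbrbr: Left { 0 1/2 5/8 11/16 23/32 93/128 373/512 }, Right { 747/1024 187/256 47/64 3/4 1 } -> simplest 1493/2048
brbrbbbrbrbrb: Left { 0 1/2 5/8 11/16 23/32 93/128 373/512 1493/2048 }, Right { 747/1024 187/256 47/64 3/4 1 } -> simplest 2987/4096
brbrbbbrbrbrbr: Left { 0 1/2 5/8 11/16 23/32 93/128 373/512 1493/2048 }, Right { 2987/4096 747/1024 187/256 47/64 3/4 1 } -> simplest 5973/8192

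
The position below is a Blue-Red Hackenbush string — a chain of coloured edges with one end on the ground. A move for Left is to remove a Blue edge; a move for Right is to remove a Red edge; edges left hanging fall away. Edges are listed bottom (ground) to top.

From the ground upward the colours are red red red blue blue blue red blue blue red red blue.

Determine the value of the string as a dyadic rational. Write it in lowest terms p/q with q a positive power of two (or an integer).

-1101/512

Prefix values for red red red blue blue blue red blue blue red red blue via {L|R} + simplicity:
val(r) = { ∅ | 0 } → -1
val(rr) = { ∅ | -1,0 } → -2
val(rrr) = { ∅ | -2,-1,0 } → -3
val(rrrb) = { -3 | -2,-1,0 } → -5/2
val(rrrbb) = { -3,-5/2 | -2,-1,0 } → -9/4
val(rrrbbb) = { -3,-5/2,-9/4 | -2,-1,0 } → -17/8
val(rrrbbbr) = { -3,-5/2,-9/4 | -17/8,-2,-1,0 } → -35/16
val(rrrbbbrb) = { -3,-5/2,-9/4,-35/16 | -17/8,-2,-1,0 } → -69/32
val(rrrbbbrbb) = { -3,-5/2,-9/4,-35/16,-69/32 | -17/8,-2,-1,0 } → -137/64
val(rrrbbbrbbr) = { -3,-5/2,-9/4,-35/16,-69/32 | -137/64,-17/8,-2,-1,0 } → -275/128
val(rrrbbbrbbrr) = { -3,-5/2,-9/4,-35/16,-69/32 | -275/128,-137/64,-17/8,-2,-1,0 } → -551/256
val(rrrbbbrbbrrb) = { -3,-5/2,-9/4,-35/16,-69/32,-551/256 | -275/128,-137/64,-17/8,-2,-1,0 } → -1101/512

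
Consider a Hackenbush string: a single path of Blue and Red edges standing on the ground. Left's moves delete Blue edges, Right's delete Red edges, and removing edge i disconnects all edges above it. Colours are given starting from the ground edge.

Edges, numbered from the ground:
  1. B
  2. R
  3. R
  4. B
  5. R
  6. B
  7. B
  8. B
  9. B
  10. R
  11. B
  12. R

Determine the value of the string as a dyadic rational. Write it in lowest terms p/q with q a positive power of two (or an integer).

757/2048

Recurse on prefixes of the 12-edge string B R R B R B B B B R B R:
val_1 [B]  L=[0]  R=[none]  -> 1
val_2 [BR]  L=[0]  R=[1]  -> 1/2
val_3 [BRR]  L=[0]  R=[1/2; 1]  -> 1/4
val_4 [BRRB]  L=[0; 1/4]  R=[1/2; 1]  -> 3/8
val_5 [BRRBR]  L=[0; 1/4]  R=[3/8; 1/2; 1]  -> 5/16
val_6 [BRRBRB]  L=[0; 1/4; 5/16]  R=[3/8; 1/2; 1]  -> 11/32
val_7 [BRRBRBB]  L=[0; 1/4; 5/16; 11/32]  R=[3/8; 1/2; 1]  -> 23/64
val_8 [BRRBRBBB]  L=[0; 1/4; 5/16; 11/32; 23/64]  R=[3/8; 1/2; 1]  -> 47/128
val_9 [BRRBRBBBB]  L=[0; 1/4; 5/16; 11/32; 23/64; 47/128]  R=[3/8; 1/2; 1]  -> 95/256
val_10 [BRRBRBBBBR]  L=[0; 1/4; 5/16; 11/32; 23/64; 47/128]  R=[95/256; 3/8; 1/2; 1]  -> 189/512
val_11 [BRRBRBBBBRB]  L=[0; 1/4; 5/16; 11/32; 23/64; 47/128; 189/512]  R=[95/256; 3/8; 1/2; 1]  -> 379/1024
val_12 [BRRBRBBBBRBR]  L=[0; 1/4; 5/16; 11/32; 23/64; 47/128; 189/512]  R=[379/1024; 95/256; 3/8; 1/2; 1]  -> 757/2048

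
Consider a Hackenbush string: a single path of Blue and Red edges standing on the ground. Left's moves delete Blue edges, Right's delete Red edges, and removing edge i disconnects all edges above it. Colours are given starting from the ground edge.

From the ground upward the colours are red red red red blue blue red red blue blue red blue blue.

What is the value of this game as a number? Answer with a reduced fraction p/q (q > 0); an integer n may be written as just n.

-1737/512

1 of 13 · r · max L −∞ · min R 0 ⇒ -1
2 of 13 · rr · max L −∞ · min R -1 ⇒ -2
3 of 13 · rrr · max L −∞ · min R -2 ⇒ -3
4 of 13 · rrrr · max L −∞ · min R -3 ⇒ -4
5 of 13 · rrrrb · max L -4 · min R -3 ⇒ -7/2
6 of 13 · rrrrbb · max L -7/2 · min R -3 ⇒ -13/4
7 of 13 · rrrrbbr · max L -7/2 · min R -13/4 ⇒ -27/8
8 of 13 · rrrrbbrr · max L -7/2 · min R -27/8 ⇒ -55/16
9 of 13 · rrrrbbrrb · max L -55/16 · min R -27/8 ⇒ -109/32
10 of 13 · rrrrbbrrbb · max L -109/32 · min R -27/8 ⇒ -217/64
11 of 13 · rrrrbbrrbbr · max L -109/32 · min R -217/64 ⇒ -435/128
12 of 13 · rrrrbbrrbbrb · max L -435/128 · min R -217/64 ⇒ -869/256
13 of 13 · rrrrbbrrbbrbb · max L -869/256 · min R -217/64 ⇒ -1737/512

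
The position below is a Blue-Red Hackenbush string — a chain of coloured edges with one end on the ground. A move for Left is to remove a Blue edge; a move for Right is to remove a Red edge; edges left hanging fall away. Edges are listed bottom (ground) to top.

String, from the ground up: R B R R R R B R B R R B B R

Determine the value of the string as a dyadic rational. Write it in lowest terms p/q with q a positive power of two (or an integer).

-7859/8192

Build G(s[:k]) for k = 1..14, string s = R B R R R R B R B R R B B R.
1 of 14 · R · max L −∞ · min R 0 — -1
2 of 14 · RB · max L -1 · min R 0 — -1/2
3 of 14 · RBR · max L -1 · min R -1/2 — -3/4
4 of 14 · RBRR · max L -1 · min R -3/4 — -7/8
5 of 14 · RBRRR · max L -1 · min R -7/8 — -15/16
6 of 14 · RBRRRR · max L -1 · min R -15/16 — -31/32
7 of 14 · RBRRRRB · max L -31/32 · min R -15/16 — -61/64
8 of 14 · RBRRRRBR · max L -31/32 · min R -61/64 — -123/128
9 of 14 · RBRRRRBRB · max L -123/128 · min R -61/64 — -245/256
10 of 14 · RBRRRRBRBR · max L -123/128 · min R -245/256 — -491/512
11 of 14 · RBRRRRBRBRR · max L -123/128 · min R -491/512 — -983/1024
12 of 14 · RBRRRRBRBRRB · max L -983/1024 · min R -491/512 — -1965/2048
13 of 14 · RBRRRRBRBRRBB · max L -1965/2048 · min R -491/512 — -3929/4096
14 of 14 · RBRRRRBRBRRBBR · max L -1965/2048 · min R -3929/4096 — -7859/8192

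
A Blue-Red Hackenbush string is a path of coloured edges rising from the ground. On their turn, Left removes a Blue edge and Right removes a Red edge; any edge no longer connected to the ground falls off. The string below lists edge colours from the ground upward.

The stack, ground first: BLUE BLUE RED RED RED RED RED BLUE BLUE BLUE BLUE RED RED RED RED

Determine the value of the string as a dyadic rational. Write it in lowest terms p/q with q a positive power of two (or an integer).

8673/8192

1 of 15 · B · max L 0 · min R +∞ — 1
2 of 15 · BB · max L 1 · min R +∞ — 2
3 of 15 · BBR · max L 1 · min R 2 — 3/2
4 of 15 · BBRR · max L 1 · min R 3/2 — 5/4
5 of 15 · BBRRR · max L 1 · min R 5/4 — 9/8
6 of 15 · BBRRRR · max L 1 · min R 9/8 — 17/16
7 of 15 · BBRRRRR · max L 1 · min R 17/16 — 33/32
8 of 15 · BBRRRRRB · max L 33/32 · min R 17/16 — 67/64
9 of 15 · BBRRRRRBB · max L 67/64 · min R 17/16 — 135/128
10 of 15 · BBRRRRRBBB · max L 135/128 · min R 17/16 — 271/256
11 of 15 · BBRRRRRBBBB · max L 271/256 · min R 17/16 — 543/512
12 of 15 · BBRRRRRBBBBR · max L 271/256 · min R 543/512 — 1085/1024
13 of 15 · BBRRRRRBBBBRR · max L 271/256 · min R 1085/1024 — 2169/2048
14 of 15 · BBRRRRRBBBBRRR · max L 271/256 · min R 2169/2048 — 4337/4096
15 of 15 · BBRRRRRBBBBRRRR · max L 271/256 · min R 4337/4096 — 8673/8192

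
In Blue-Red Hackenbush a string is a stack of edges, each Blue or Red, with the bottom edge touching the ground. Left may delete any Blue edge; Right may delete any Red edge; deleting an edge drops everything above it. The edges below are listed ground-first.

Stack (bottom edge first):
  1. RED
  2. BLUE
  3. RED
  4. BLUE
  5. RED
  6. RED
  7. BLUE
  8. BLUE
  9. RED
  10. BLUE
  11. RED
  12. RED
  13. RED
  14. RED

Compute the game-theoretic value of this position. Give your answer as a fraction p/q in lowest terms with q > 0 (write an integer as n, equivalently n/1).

-5727/8192

R: Left { — }, Right { 0 } so simplest -1
RB: Left { -1 }, Right { 0 } so simplest -1/2
RBR: Left { -1 }, Right { -1/2 0 } so simplest -3/4
RBRB: Left { -1 -3/4 }, Right { -1/2 0 } so simplest -5/8
RBRBR: Left { -1 -3/4 }, Right { -5/8 -1/2 0 } so simplest -11/16
RBRBRR: Left { -1 -3/4 }, Right { -11/16 -5/8 -1/2 0 } so simplest -23/32
RBRBRRB: Left { -1 -3/4 -23/32 }, Right { -11/16 -5/8 -1/2 0 } so simplest -45/64
RBRBRRBB: Left { -1 -3/4 -23/32 -45/64 }, Right { -11/16 -5/8 -1/2 0 } so simplest -89/128
RBRBRRBBR: Left { -1 -3/4 -23/32 -45/64 }, Right { -89/128 -11/16 -5/8 -1/2 0 } so simplest -179/256
RBRBRRBBRB: Left { -1 -3/4 -23/32 -45/64 -179/256 }, Right { -89/128 -11/16 -5/8 -1/2 0 } so simplest -357/512
RBRBRRBBRBR: Left { -1 -3/4 -23/32 -45/64 -179/256 }, Right { -357/512 -89/128 -11/16 -5/8 -1/2 0 } so simplest -715/1024
RBRBRRBBRBRR: Left { -1 -3/4 -23/32 -45/64 -179/256 }, Right { -715/1024 -357/512 -89/128 -11/16 -5/8 -1/2 0 } so simplest -1431/2048
RBRBRRBBRBRRR: Left { -1 -3/4 -23/32 -45/64 -179/256 }, Right { -1431/2048 -715/1024 -357/512 -89/128 -11/16 -5/8 -1/2 0 } so simplest -2863/4096
RBRBRRBBRBRRRR: Left { -1 -3/4 -23/32 -45/64 -179/256 }, Right { -2863/4096 -1431/2048 -715/1024 -357/512 -89/128 -11/16 -5/8 -1/2 0 } so simplest -5727/8192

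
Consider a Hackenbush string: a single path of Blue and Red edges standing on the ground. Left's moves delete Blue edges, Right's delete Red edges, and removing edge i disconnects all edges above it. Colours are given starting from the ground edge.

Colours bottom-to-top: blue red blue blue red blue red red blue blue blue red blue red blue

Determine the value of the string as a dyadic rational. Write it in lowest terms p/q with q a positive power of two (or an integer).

13547/16384

Build G(s[:k]) for k = 1..15, string s = blue red blue blue red blue red red blue blue blue red blue red blue.
step 1: add blue to get b; options L={ 0 } R={ · } -> 1
step 2: add red to get br; options L={ 0 } R={ 1 } -> 1/2
step 3: add blue to get brb; options L={ 0, 1/2 } R={ 1 } -> 3/4
step 4: add blue to get brbb; options L={ 0, 1/2, 3/4 } R={ 1 } -> 7/8
step 5: add red to get brbbr; options L={ 0, 1/2, 3/4 } R={ 7/8, 1 } -> 13/16
step 6: add blue to get brbbrb; options L={ 0, 1/2, 3/4, 13/16 } R={ 7/8, 1 } -> 27/32
step 7: add red to get brbbrbr; options L={ 0, 1/2, 3/4, 13/16 } R={ 27/32, 7/8, 1 } -> 53/64
step 8: add red to get brbbrbrr; options L={ 0, 1/2, 3/4, 13/16 } R={ 53/64, 27/32, 7/8, 1 } -> 105/128
step 9: add blue to get brbbrbrrb; options L={ 0, 1/2, 3/4, 13/16, 105/128 } R={ 53/64, 27/32, 7/8, 1 } -> 211/256
step 10: add blue to get brbbrbrrbb; options L={ 0, 1/2, 3/4, 13/16, 105/128, 211/256 } R={ 53/64, 27/32, 7/8, 1 } -> 423/512
step 11: add blue to get brbbrbrrbbb; options L={ 0, 1/2, 3/4, 13/16, 105/128, 211/256, 423/512 } R={ 53/64, 27/32, 7/8, 1 } -> 847/1024
step 12: add red to get brbbrbrrbbbr; options L={ 0, 1/2, 3/4, 13/16, 105/128, 211/256, 423/512 } R={ 847/1024, 53/64, 27/32, 7/8, 1 } -> 1693/2048
step 13: add blue to get brbbrbrrbbbrb; options L={ 0, 1/2, 3/4, 13/16, 105/128, 211/256, 423/512, 1693/2048 } R={ 847/1024, 53/64, 27/32, 7/8, 1 } -> 3387/4096
step 14: add red to get brbbrbrrbbbrbr; options L={ 0, 1/2, 3/4, 13/16, 105/128, 211/256, 423/512, 1693/2048 } R={ 3387/4096, 847/1024, 53/64, 27/32, 7/8, 1 } -> 6773/8192
step 15: add blue to get brbbrbrrbbbrbrb; options L={ 0, 1/2, 3/4, 13/16, 105/128, 211/256, 423/512, 1693/2048, 6773/8192 } R={ 3387/4096, 847/1024, 53/64, 27/32, 7/8, 1 } -> 13547/16384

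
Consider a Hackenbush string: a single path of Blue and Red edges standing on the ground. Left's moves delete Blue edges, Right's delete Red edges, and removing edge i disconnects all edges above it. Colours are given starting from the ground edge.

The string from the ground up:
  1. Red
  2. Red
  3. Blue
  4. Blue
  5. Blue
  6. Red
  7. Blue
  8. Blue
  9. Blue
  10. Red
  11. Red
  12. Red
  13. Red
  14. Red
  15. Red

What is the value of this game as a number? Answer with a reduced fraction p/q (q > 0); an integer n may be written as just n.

-9343/8192

edge 1 of 15 (Red): { (no moves) | 0 } -> -1
edge 2 of 15 (Red): { (no moves) | -1,0 } -> -2
edge 3 of 15 (Blue): { -2 | -1,0 } -> -3/2
edge 4 of 15 (Blue): { -2,-3/2 | -1,0 } -> -5/4
edge 5 of 15 (Blue): { -2,-3/2,-5/4 | -1,0 } -> -9/8
edge 6 of 15 (Red): { -2,-3/2,-5/4 | -9/8,-1,0 } -> -19/16
edge 7 of 15 (Blue): { -2,-3/2,-5/4,-19/16 | -9/8,-1,0 } -> -37/32
edge 8 of 15 (Blue): { -2,-3/2,-5/4,-19/16,-37/32 | -9/8,-1,0 } -> -73/64
edge 9 of 15 (Blue): { -2,-3/2,-5/4,-19/16,-37/32,-73/64 | -9/8,-1,0 } -> -145/128
edge 10 of 15 (Red): { -2,-3/2,-5/4,-19/16,-37/32,-73/64 | -145/128,-9/8,-1,0 } -> -291/256
edge 11 of 15 (Red): { -2,-3/2,-5/4,-19/16,-37/32,-73/64 | -291/256,-145/128,-9/8,-1,0 } -> -583/512
edge 12 of 15 (Red): { -2,-3/2,-5/4,-19/16,-37/32,-73/64 | -583/512,-291/256,-145/128,-9/8,-1,0 } -> -1167/1024
edge 13 of 15 (Red): { -2,-3/2,-5/4,-19/16,-37/32,-73/64 | -1167/1024,-583/512,-291/256,-145/128,-9/8,-1,0 } -> -2335/2048
edge 14 of 15 (Red): { -2,-3/2,-5/4,-19/16,-37/32,-73/64 | -2335/2048,-1167/1024,-583/512,-291/256,-145/128,-9/8,-1,0 } -> -4671/4096
edge 15 of 15 (Red): { -2,-3/2,-5/4,-19/16,-37/32,-73/64 | -4671/4096,-2335/2048,-1167/1024,-583/512,-291/256,-145/128,-9/8,-1,0 } -> -9343/8192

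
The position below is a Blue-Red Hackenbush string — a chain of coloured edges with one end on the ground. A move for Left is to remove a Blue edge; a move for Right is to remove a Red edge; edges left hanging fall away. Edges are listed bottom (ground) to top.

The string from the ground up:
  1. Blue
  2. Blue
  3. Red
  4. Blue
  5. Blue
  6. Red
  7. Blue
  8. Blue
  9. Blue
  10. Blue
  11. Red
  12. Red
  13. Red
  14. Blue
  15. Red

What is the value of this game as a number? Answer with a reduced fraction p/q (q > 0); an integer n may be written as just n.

Prefix values for Blue Blue Red Blue Blue Red Blue Blue Blue Blue Red Red Red Blue Red via {L|R} + simplicity:
1 of 15 · B · max L 0 · min R +∞ ⇒ 1
2 of 15 · BB · max L 1 · min R +∞ ⇒ 2
3 of 15 · BBR · max L 1 · min R 2 ⇒ 3/2
4 of 15 · BBRB · max L 3/2 · min R 2 ⇒ 7/4
5 of 15 · BBRBB · max L 7/4 · min R 2 ⇒ 15/8
6 of 15 · BBRBBR · max L 7/4 · min R 15/8 ⇒ 29/16
7 of 15 · BBRBBRB · max L 29/16 · min R 15/8 ⇒ 59/32
8 of 15 · BBRBBRBB · max L 59/32 · min R 15/8 ⇒ 119/64
9 of 15 · BBRBBRBBB · max L 119/64 · min R 15/8 ⇒ 239/128
10 of 15 · BBRBBRBBBB · max L 239/128 · min R 15/8 ⇒ 479/256
11 of 15 · BBRBBRBBBBR · max L 239/128 · min R 479/256 ⇒ 957/512
12 of 15 · BBRBBRBBBBRR · max L 239/128 · min R 957/512 ⇒ 1913/1024
13 of 15 · BBRBBRBBBBRRR · max L 239/128 · min R 1913/1024 ⇒ 3825/2048
14 of 15 · BBRBBRBBBBRRRB · max L 3825/2048 · min R 1913/1024 ⇒ 7651/4096
15 of 15 · BBRBBRBBBBRRRBR · max L 3825/2048 · min R 7651/4096 ⇒ 15301/8192

15301/8192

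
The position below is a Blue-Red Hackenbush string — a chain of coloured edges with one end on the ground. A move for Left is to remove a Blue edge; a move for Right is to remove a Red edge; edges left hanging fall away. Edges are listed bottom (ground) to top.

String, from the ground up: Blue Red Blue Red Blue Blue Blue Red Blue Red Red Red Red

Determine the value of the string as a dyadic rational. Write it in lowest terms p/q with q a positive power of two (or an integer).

Build val(s[:k]) for k = 1..13, string s = Blue Red Blue Red Blue Blue Blue Red Blue Red Red Red Red.
val_1 [B]  L=[0]  R=[]  → 1
val_2 [BR]  L=[0]  R=[1]  → 1/2
val_3 [BRB]  L=[0 1/2]  R=[1]  → 3/4
val_4 [BRBR]  L=[0 1/2]  R=[3/4 1]  → 5/8
val_5 [BRBRB]  L=[0 1/2 5/8]  R=[3/4 1]  → 11/16
val_6 [BRBRBB]  L=[0 1/2 5/8 11/16]  R=[3/4 1]  → 23/32
val_7 [BRBRBBB]  L=[0 1/2 5/8 11/16 23/32]  R=[3/4 1]  → 47/64
val_8 [BRBRBBBR]  L=[0 1/2 5/8 11/16 23/32]  R=[47/64 3/4 1]  → 93/128
val_9 [BRBRBBBRB]  L=[0 1/2 5/8 11/16 23/32 93/128]  R=[47/64 3/4 1]  → 187/256
val_10 [BRBRBBBRBR]  L=[0 1/2 5/8 11/16 23/32 93/128]  R=[187/256 47/64 3/4 1]  → 373/512
val_11 [BRBRBBBRBRR]  L=[0 1/2 5/8 11/16 23/32 93/128]  R=[373/512 187/256 47/64 3/4 1]  → 745/1024
val_12 [BRBRBBBRBRRR]  L=[0 1/2 5/8 11/16 23/32 93/128]  R=[745/1024 373/512 187/256 47/64 3/4 1]  → 1489/2048
val_13 [BRBRBBBRBRRRR]  L=[0 1/2 5/8 11/16 23/32 93/128]  R=[1489/2048 745/1024 373/512 187/256 47/64 3/4 1]  → 2977/4096

2977/4096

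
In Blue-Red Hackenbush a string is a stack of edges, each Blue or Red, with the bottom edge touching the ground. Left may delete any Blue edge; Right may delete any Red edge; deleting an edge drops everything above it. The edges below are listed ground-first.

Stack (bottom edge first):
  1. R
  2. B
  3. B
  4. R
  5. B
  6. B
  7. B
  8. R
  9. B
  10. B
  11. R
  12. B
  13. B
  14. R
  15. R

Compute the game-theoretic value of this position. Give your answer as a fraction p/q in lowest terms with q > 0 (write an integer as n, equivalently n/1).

-4391/16384

R: Left { · }, Right { 0 } -> simplest -1
RB: Left { -1 }, Right { 0 } -> simplest -1/2
RBB: Left { -1 -1/2 }, Right { 0 } -> simplest -1/4
RBBR: Left { -1 -1/2 }, Right { -1/4 0 } -> simplest -3/8
RBBRB: Left { -1 -1/2 -3/8 }, Right { -1/4 0 } -> simplest -5/16
RBBRBB: Left { -1 -1/2 -3/8 -5/16 }, Right { -1/4 0 } -> simplest -9/32
RBBRBBB: Left { -1 -1/2 -3/8 -5/16 -9/32 }, Right { -1/4 0 } -> simplest -17/64
RBBRBBBR: Left { -1 -1/2 -3/8 -5/16 -9/32 }, Right { -17/64 -1/4 0 } -> simplest -35/128
RBBRBBBRB: Left { -1 -1/2 -3/8 -5/16 -9/32 -35/128 }, Right { -17/64 -1/4 0 } -> simplest -69/256
RBBRBBBRBB: Left { -1 -1/2 -3/8 -5/16 -9/32 -35/128 -69/256 }, Right { -17/64 -1/4 0 } -> simplest -137/512
RBBRBBBRBBR: Left { -1 -1/2 -3/8 -5/16 -9/32 -35/128 -69/256 }, Right { -137/512 -17/64 -1/4 0 } -> simplest -275/1024
RBBRBBBRBBRB: Left { -1 -1/2 -3/8 -5/16 -9/32 -35/128 -69/256 -275/1024 }, Right { -137/512 -17/64 -1/4 0 } -> simplest -549/2048
RBBRBBBRBBRBB: Left { -1 -1/2 -3/8 -5/16 -9/32 -35/128 -69/256 -275/1024 -549/2048 }, Right { -137/512 -17/64 -1/4 0 } -> simplest -1097/4096
RBBRBBBRBBRBBR: Left { -1 -1/2 -3/8 -5/16 -9/32 -35/128 -69/256 -275/1024 -549/2048 }, Right { -1097/4096 -137/512 -17/64 -1/4 0 } -> simplest -2195/8192
RBBRBBBRBBRBBRR: Left { -1 -1/2 -3/8 -5/16 -9/32 -35/128 -69/256 -275/1024 -549/2048 }, Right { -2195/8192 -1097/4096 -137/512 -17/64 -1/4 0 } -> simplest -4391/16384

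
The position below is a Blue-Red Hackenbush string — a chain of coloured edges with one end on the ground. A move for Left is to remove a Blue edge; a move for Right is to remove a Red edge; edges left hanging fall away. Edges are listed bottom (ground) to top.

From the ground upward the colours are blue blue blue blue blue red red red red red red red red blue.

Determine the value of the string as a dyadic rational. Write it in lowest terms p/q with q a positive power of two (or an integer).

2051/512

1 of 14 · b · max L 0 · min R +∞ => 1
2 of 14 · bb · max L 1 · min R +∞ => 2
3 of 14 · bbb · max L 2 · min R +∞ => 3
4 of 14 · bbbb · max L 3 · min R +∞ => 4
5 of 14 · bbbbb · max L 4 · min R +∞ => 5
6 of 14 · bbbbbr · max L 4 · min R 5 => 9/2
7 of 14 · bbbbbrr · max L 4 · min R 9/2 => 17/4
8 of 14 · bbbbbrrr · max L 4 · min R 17/4 => 33/8
9 of 14 · bbbbbrrrr · max L 4 · min R 33/8 => 65/16
10 of 14 · bbbbbrrrrr · max L 4 · min R 65/16 => 129/32
11 of 14 · bbbbbrrrrrr · max L 4 · min R 129/32 => 257/64
12 of 14 · bbbbbrrrrrrr · max L 4 · min R 257/64 => 513/128
13 of 14 · bbbbbrrrrrrrr · max L 4 · min R 513/128 => 1025/256
14 of 14 · bbbbbrrrrrrrrb · max L 1025/256 · min R 513/128 => 2051/512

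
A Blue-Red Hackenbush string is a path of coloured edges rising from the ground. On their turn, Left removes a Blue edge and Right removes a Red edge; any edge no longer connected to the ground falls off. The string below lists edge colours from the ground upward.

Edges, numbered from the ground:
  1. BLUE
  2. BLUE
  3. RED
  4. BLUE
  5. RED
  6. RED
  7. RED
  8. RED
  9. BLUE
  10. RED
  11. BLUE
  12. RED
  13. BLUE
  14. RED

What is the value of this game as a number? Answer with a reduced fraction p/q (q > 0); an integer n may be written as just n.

6229/4096

g(B) = { 0 | ∅ } => 1
g(BB) = { 0; 1 | ∅ } => 2
g(BBR) = { 0; 1 | 2 } => 3/2
g(BBRB) = { 0; 1; 3/2 | 2 } => 7/4
g(BBRBR) = { 0; 1; 3/2 | 7/4; 2 } => 13/8
g(BBRBRR) = { 0; 1; 3/2 | 13/8; 7/4; 2 } => 25/16
g(BBRBRRR) = { 0; 1; 3/2 | 25/16; 13/8; 7/4; 2 } => 49/32
g(BBRBRRRR) = { 0; 1; 3/2 | 49/32; 25/16; 13/8; 7/4; 2 } => 97/64
g(BBRBRRRRB) = { 0; 1; 3/2; 97/64 | 49/32; 25/16; 13/8; 7/4; 2 } => 195/128
g(BBRBRRRRBR) = { 0; 1; 3/2; 97/64 | 195/128; 49/32; 25/16; 13/8; 7/4; 2 } => 389/256
g(BBRBRRRRBRB) = { 0; 1; 3/2; 97/64; 389/256 | 195/128; 49/32; 25/16; 13/8; 7/4; 2 } => 779/512
g(BBRBRRRRBRBR) = { 0; 1; 3/2; 97/64; 389/256 | 779/512; 195/128; 49/32; 25/16; 13/8; 7/4; 2 } => 1557/1024
g(BBRBRRRRBRBRB) = { 0; 1; 3/2; 97/64; 389/256; 1557/1024 | 779/512; 195/128; 49/32; 25/16; 13/8; 7/4; 2 } => 3115/2048
g(BBRBRRRRBRBRBR) = { 0; 1; 3/2; 97/64; 389/256; 1557/1024 | 3115/2048; 779/512; 195/128; 49/32; 25/16; 13/8; 7/4; 2 } => 6229/4096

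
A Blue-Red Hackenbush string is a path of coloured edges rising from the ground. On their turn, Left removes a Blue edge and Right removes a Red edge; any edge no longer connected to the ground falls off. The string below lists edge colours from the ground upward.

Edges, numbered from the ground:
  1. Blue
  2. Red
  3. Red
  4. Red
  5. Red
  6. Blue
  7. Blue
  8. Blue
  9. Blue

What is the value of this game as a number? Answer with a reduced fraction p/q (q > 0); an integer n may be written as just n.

value_1 [B]  L=[0]  R=[none]  so 1
value_2 [BR]  L=[0]  R=[1]  so 1/2
value_3 [BRR]  L=[0]  R=[1/2, 1]  so 1/4
value_4 [BRRR]  L=[0]  R=[1/4, 1/2, 1]  so 1/8
value_5 [BRRRR]  L=[0]  R=[1/8, 1/4, 1/2, 1]  so 1/16
value_6 [BRRRRB]  L=[0, 1/16]  R=[1/8, 1/4, 1/2, 1]  so 3/32
value_7 [BRRRRBB]  L=[0, 1/16, 3/32]  R=[1/8, 1/4, 1/2, 1]  so 7/64
value_8 [BRRRRBBB]  L=[0, 1/16, 3/32, 7/64]  R=[1/8, 1/4, 1/2, 1]  so 15/128
value_9 [BRRRRBBBB]  L=[0, 1/16, 3/32, 7/64, 15/128]  R=[1/8, 1/4, 1/2, 1]  so 31/256

31/256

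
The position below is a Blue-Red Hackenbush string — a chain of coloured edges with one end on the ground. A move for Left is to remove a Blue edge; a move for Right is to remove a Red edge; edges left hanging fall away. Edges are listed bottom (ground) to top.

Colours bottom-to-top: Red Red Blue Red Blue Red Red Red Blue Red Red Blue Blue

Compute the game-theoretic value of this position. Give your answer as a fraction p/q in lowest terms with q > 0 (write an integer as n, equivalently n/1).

Recurse on prefixes of the 13-edge string Red Red Blue Red Blue Red Red Red Blue Red Red Blue Blue:
G(R) = { (no moves) | 0 } → -1
G(RR) = { (no moves) | -1,0 } → -2
G(RRB) = { -2 | -1,0 } → -3/2
G(RRBR) = { -2 | -3/2,-1,0 } → -7/4
G(RRBRB) = { -2,-7/4 | -3/2,-1,0 } → -13/8
G(RRBRBR) = { -2,-7/4 | -13/8,-3/2,-1,0 } → -27/16
G(RRBRBRR) = { -2,-7/4 | -27/16,-13/8,-3/2,-1,0 } → -55/32
G(RRBRBRRR) = { -2,-7/4 | -55/32,-27/16,-13/8,-3/2,-1,0 } → -111/64
G(RRBRBRRRB) = { -2,-7/4,-111/64 | -55/32,-27/16,-13/8,-3/2,-1,0 } → -221/128
G(RRBRBRRRBR) = { -2,-7/4,-111/64 | -221/128,-55/32,-27/16,-13/8,-3/2,-1,0 } → -443/256
G(RRBRBRRRBRR) = { -2,-7/4,-111/64 | -443/256,-221/128,-55/32,-27/16,-13/8,-3/2,-1,0 } → -887/512
G(RRBRBRRRBRRB) = { -2,-7/4,-111/64,-887/512 | -443/256,-221/128,-55/32,-27/16,-13/8,-3/2,-1,0 } → -1773/1024
G(RRBRBRRRBRRBB) = { -2,-7/4,-111/64,-887/512,-1773/1024 | -443/256,-221/128,-55/32,-27/16,-13/8,-3/2,-1,0 } → -3545/2048

-3545/2048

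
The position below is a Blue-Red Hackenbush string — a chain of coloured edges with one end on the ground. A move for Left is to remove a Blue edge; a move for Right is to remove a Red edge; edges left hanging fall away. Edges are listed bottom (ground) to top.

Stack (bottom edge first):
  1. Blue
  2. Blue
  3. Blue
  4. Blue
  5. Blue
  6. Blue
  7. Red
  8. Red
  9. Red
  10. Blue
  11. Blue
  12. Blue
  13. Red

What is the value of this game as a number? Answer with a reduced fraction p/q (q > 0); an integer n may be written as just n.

669/128

Recurse on prefixes of the 13-edge string Blue Blue Blue Blue Blue Blue Red Red Red Blue Blue Blue Red:
step 1: add Blue to get B; options L={ 0 } R={  } gives 1
step 2: add Blue to get BB; options L={ 0; 1 } R={  } gives 2
step 3: add Blue to get BBB; options L={ 0; 1; 2 } R={  } gives 3
step 4: add Blue to get BBBB; options L={ 0; 1; 2; 3 } R={  } gives 4
step 5: add Blue to get BBBBB; options L={ 0; 1; 2; 3; 4 } R={  } gives 5
step 6: add Blue to get BBBBBB; options L={ 0; 1; 2; 3; 4; 5 } R={  } gives 6
step 7: add Red to get BBBBBBR; options L={ 0; 1; 2; 3; 4; 5 } R={ 6 } gives 11/2
step 8: add Red to get BBBBBBRR; options L={ 0; 1; 2; 3; 4; 5 } R={ 11/2; 6 } gives 21/4
step 9: add Red to get BBBBBBRRR; options L={ 0; 1; 2; 3; 4; 5 } R={ 21/4; 11/2; 6 } gives 41/8
step 10: add Blue to get BBBBBBRRRB; options L={ 0; 1; 2; 3; 4; 5; 41/8 } R={ 21/4; 11/2; 6 } gives 83/16
step 11: add Blue to get BBBBBBRRRBB; options L={ 0; 1; 2; 3; 4; 5; 41/8; 83/16 } R={ 21/4; 11/2; 6 } gives 167/32
step 12: add Blue to get BBBBBBRRRBBB; options L={ 0; 1; 2; 3; 4; 5; 41/8; 83/16; 167/32 } R={ 21/4; 11/2; 6 } gives 335/64
step 13: add Red to get BBBBBBRRRBBBR; options L={ 0; 1; 2; 3; 4; 5; 41/8; 83/16; 167/32 } R={ 335/64; 21/4; 11/2; 6 } gives 669/128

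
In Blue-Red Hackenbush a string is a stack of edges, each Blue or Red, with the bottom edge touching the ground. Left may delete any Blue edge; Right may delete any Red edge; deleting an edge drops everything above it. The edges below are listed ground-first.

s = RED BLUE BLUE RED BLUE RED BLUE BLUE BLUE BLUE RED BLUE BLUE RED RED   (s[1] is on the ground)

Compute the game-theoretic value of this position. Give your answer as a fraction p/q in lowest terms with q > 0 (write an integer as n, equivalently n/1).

R: Left { none }, Right { 0 } so simplest -1
RB: Left { -1 }, Right { 0 } so simplest -1/2
RBB: Left { -1,-1/2 }, Right { 0 } so simplest -1/4
RBBR: Left { -1,-1/2 }, Right { -1/4,0 } so simplest -3/8
RBBRB: Left { -1,-1/2,-3/8 }, Right { -1/4,0 } so simplest -5/16
RBBRBR: Left { -1,-1/2,-3/8 }, Right { -5/16,-1/4,0 } so simplest -11/32
RBBRBRB: Left { -1,-1/2,-3/8,-11/32 }, Right { -5/16,-1/4,0 } so simplest -21/64
RBBRBRBB: Left { -1,-1/2,-3/8,-11/32,-21/64 }, Right { -5/16,-1/4,0 } so simplest -41/128
RBBRBRBBB: Left { -1,-1/2,-3/8,-11/32,-21/64,-41/128 }, Right { -5/16,-1/4,0 } so simplest -81/256
RBBRBRBBBB: Left { -1,-1/2,-3/8,-11/32,-21/64,-41/128,-81/256 }, Right { -5/16,-1/4,0 } so simplest -161/512
RBBRBRBBBBR: Left { -1,-1/2,-3/8,-11/32,-21/64,-41/128,-81/256 }, Right { -161/512,-5/16,-1/4,0 } so simplest -323/1024
RBBRBRBBBBRB: Left { -1,-1/2,-3/8,-11/32,-21/64,-41/128,-81/256,-323/1024 }, Right { -161/512,-5/16,-1/4,0 } so simplest -645/2048
RBBRBRBBBBRBB: Left { -1,-1/2,-3/8,-11/32,-21/64,-41/128,-81/256,-323/1024,-645/2048 }, Right { -161/512,-5/16,-1/4,0 } so simplest -1289/4096
RBBRBRBBBBRBBR: Left { -1,-1/2,-3/8,-11/32,-21/64,-41/128,-81/256,-323/1024,-645/2048 }, Right { -1289/4096,-161/512,-5/16,-1/4,0 } so simplest -2579/8192
RBBRBRBBBBRBBRR: Left { -1,-1/2,-3/8,-11/32,-21/64,-41/128,-81/256,-323/1024,-645/2048 }, Right { -2579/8192,-1289/4096,-161/512,-5/16,-1/4,0 } so simplest -5159/16384

-5159/16384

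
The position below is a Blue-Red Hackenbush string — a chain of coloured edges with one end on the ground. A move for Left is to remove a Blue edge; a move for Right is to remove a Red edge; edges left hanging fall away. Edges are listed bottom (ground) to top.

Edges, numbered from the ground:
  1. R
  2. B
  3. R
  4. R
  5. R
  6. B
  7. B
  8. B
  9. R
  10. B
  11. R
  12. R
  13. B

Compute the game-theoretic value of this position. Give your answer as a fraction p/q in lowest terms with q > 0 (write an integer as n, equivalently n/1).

G_1 [R]  L=[∅]  R=[0]  = -1
G_2 [RB]  L=[-1]  R=[0]  = -1/2
G_3 [RBR]  L=[-1]  R=[-1/2 0]  = -3/4
G_4 [RBRR]  L=[-1]  R=[-3/4 -1/2 0]  = -7/8
G_5 [RBRRR]  L=[-1]  R=[-7/8 -3/4 -1/2 0]  = -15/16
G_6 [RBRRRB]  L=[-1 -15/16]  R=[-7/8 -3/4 -1/2 0]  = -29/32
G_7 [RBRRRBB]  L=[-1 -15/16 -29/32]  R=[-7/8 -3/4 -1/2 0]  = -57/64
G_8 [RBRRRBBB]  L=[-1 -15/16 -29/32 -57/64]  R=[-7/8 -3/4 -1/2 0]  = -113/128
G_9 [RBRRRBBBR]  L=[-1 -15/16 -29/32 -57/64]  R=[-113/128 -7/8 -3/4 -1/2 0]  = -227/256
G_10 [RBRRRBBBRB]  L=[-1 -15/16 -29/32 -57/64 -227/256]  R=[-113/128 -7/8 -3/4 -1/2 0]  = -453/512
G_11 [RBRRRBBBRBR]  L=[-1 -15/16 -29/32 -57/64 -227/256]  R=[-453/512 -113/128 -7/8 -3/4 -1/2 0]  = -907/1024
G_12 [RBRRRBBBRBRR]  L=[-1 -15/16 -29/32 -57/64 -227/256]  R=[-907/1024 -453/512 -113/128 -7/8 -3/4 -1/2 0]  = -1815/2048
G_13 [RBRRRBBBRBRRB]  L=[-1 -15/16 -29/32 -57/64 -227/256 -1815/2048]  R=[-907/1024 -453/512 -113/128 -7/8 -3/4 -1/2 0]  = -3629/4096

-3629/4096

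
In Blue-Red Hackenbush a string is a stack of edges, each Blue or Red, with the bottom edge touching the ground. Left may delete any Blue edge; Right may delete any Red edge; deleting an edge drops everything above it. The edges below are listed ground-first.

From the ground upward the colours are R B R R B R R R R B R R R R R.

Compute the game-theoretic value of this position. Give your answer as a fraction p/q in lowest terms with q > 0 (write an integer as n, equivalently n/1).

Recurse on prefixes of the 15-edge string R B R R B R R R R B R R R R R:
v(R) = { none | 0 } — -1
v(RB) = { -1 | 0 } — -1/2
v(RBR) = { -1 | -1/2; 0 } — -3/4
v(RBRR) = { -1 | -3/4; -1/2; 0 } — -7/8
v(RBRRB) = { -1; -7/8 | -3/4; -1/2; 0 } — -13/16
v(RBRRBR) = { -1; -7/8 | -13/16; -3/4; -1/2; 0 } — -27/32
v(RBRRBRR) = { -1; -7/8 | -27/32; -13/16; -3/4; -1/2; 0 } — -55/64
v(RBRRBRRR) = { -1; -7/8 | -55/64; -27/32; -13/16; -3/4; -1/2; 0 } — -111/128
v(RBRRBRRRR) = { -1; -7/8 | -111/128; -55/64; -27/32; -13/16; -3/4; -1/2; 0 } — -223/256
v(RBRRBRRRRB) = { -1; -7/8; -223/256 | -111/128; -55/64; -27/32; -13/16; -3/4; -1/2; 0 } — -445/512
v(RBRRBRRRRBR) = { -1; -7/8; -223/256 | -445/512; -111/128; -55/64; -27/32; -13/16; -3/4; -1/2; 0 } — -891/1024
v(RBRRBRRRRBRR) = { -1; -7/8; -223/256 | -891/1024; -445/512; -111/128; -55/64; -27/32; -13/16; -3/4; -1/2; 0 } — -1783/2048
v(RBRRBRRRRBRRR) = { -1; -7/8; -223/256 | -1783/2048; -891/1024; -445/512; -111/128; -55/64; -27/32; -13/16; -3/4; -1/2; 0 } — -3567/4096
v(RBRRBRRRRBRRRR) = { -1; -7/8; -223/256 | -3567/4096; -1783/2048; -891/1024; -445/512; -111/128; -55/64; -27/32; -13/16; -3/4; -1/2; 0 } — -7135/8192
v(RBRRBRRRRBRRRRR) = { -1; -7/8; -223/256 | -7135/8192; -3567/4096; -1783/2048; -891/1024; -445/512; -111/128; -55/64; -27/32; -13/16; -3/4; -1/2; 0 } — -14271/16384

-14271/16384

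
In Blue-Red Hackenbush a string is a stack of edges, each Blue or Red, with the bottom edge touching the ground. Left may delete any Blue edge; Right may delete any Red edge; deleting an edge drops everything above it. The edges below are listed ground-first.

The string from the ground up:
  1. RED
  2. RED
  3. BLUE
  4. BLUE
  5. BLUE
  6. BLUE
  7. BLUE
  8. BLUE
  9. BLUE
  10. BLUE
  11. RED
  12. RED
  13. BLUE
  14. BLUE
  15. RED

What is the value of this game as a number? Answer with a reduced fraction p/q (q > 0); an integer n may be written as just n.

-8243/8192

Build g(s[:k]) for k = 1..15, string s = RED RED BLUE BLUE BLUE BLUE BLUE BLUE BLUE BLUE RED RED BLUE BLUE RED.
step 1: add RED to get R; options L={  } R={ 0 } → -1
step 2: add RED to get RR; options L={  } R={ -1 0 } → -2
step 3: add BLUE to get RRB; options L={ -2 } R={ -1 0 } → -3/2
step 4: add BLUE to get RRBB; options L={ -2 -3/2 } R={ -1 0 } → -5/4
step 5: add BLUE to get RRBBB; options L={ -2 -3/2 -5/4 } R={ -1 0 } → -9/8
step 6: add BLUE to get RRBBBB; options L={ -2 -3/2 -5/4 -9/8 } R={ -1 0 } → -17/16
step 7: add BLUE to get RRBBBBB; options L={ -2 -3/2 -5/4 -9/8 -17/16 } R={ -1 0 } → -33/32
step 8: add BLUE to get RRBBBBBB; options L={ -2 -3/2 -5/4 -9/8 -17/16 -33/32 } R={ -1 0 } → -65/64
step 9: add BLUE to get RRBBBBBBB; options L={ -2 -3/2 -5/4 -9/8 -17/16 -33/32 -65/64 } R={ -1 0 } → -129/128
step 10: add BLUE to get RRBBBBBBBB; options L={ -2 -3/2 -5/4 -9/8 -17/16 -33/32 -65/64 -129/128 } R={ -1 0 } → -257/256
step 11: add RED to get RRBBBBBBBBR; options L={ -2 -3/2 -5/4 -9/8 -17/16 -33/32 -65/64 -129/128 } R={ -257/256 -1 0 } → -515/512
step 12: add RED to get RRBBBBBBBBRR; options L={ -2 -3/2 -5/4 -9/8 -17/16 -33/32 -65/64 -129/128 } R={ -515/512 -257/256 -1 0 } → -1031/1024
step 13: add BLUE to get RRBBBBBBBBRRB; options L={ -2 -3/2 -5/4 -9/8 -17/16 -33/32 -65/64 -129/128 -1031/1024 } R={ -515/512 -257/256 -1 0 } → -2061/2048
step 14: add BLUE to get RRBBBBBBBBRRBB; options L={ -2 -3/2 -5/4 -9/8 -17/16 -33/32 -65/64 -129/128 -1031/1024 -2061/2048 } R={ -515/512 -257/256 -1 0 } → -4121/4096
step 15: add RED to get RRBBBBBBBBRRBBR; options L={ -2 -3/2 -5/4 -9/8 -17/16 -33/32 -65/64 -129/128 -1031/1024 -2061/2048 } R={ -4121/4096 -515/512 -257/256 -1 0 } → -8243/8192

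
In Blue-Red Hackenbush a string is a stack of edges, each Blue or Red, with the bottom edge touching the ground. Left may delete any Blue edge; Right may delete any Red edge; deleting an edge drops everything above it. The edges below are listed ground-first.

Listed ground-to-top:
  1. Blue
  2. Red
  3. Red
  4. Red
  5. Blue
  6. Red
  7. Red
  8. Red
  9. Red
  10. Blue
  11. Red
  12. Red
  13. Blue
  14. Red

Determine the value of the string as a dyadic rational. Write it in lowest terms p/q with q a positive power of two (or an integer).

Recurse on prefixes of the 14-edge string Blue Red Red Red Blue Red Red Red Red Blue Red Red Blue Red:
edge 1 of 14 (Blue): { 0 | (no moves) } so 1
edge 2 of 14 (Red): { 0 | 1 } so 1/2
edge 3 of 14 (Red): { 0 | 1/2 1 } so 1/4
edge 4 of 14 (Red): { 0 | 1/4 1/2 1 } so 1/8
edge 5 of 14 (Blue): { 0 1/8 | 1/4 1/2 1 } so 3/16
edge 6 of 14 (Red): { 0 1/8 | 3/16 1/4 1/2 1 } so 5/32
edge 7 of 14 (Red): { 0 1/8 | 5/32 3/16 1/4 1/2 1 } so 9/64
edge 8 of 14 (Red): { 0 1/8 | 9/64 5/32 3/16 1/4 1/2 1 } so 17/128
edge 9 of 14 (Red): { 0 1/8 | 17/128 9/64 5/32 3/16 1/4 1/2 1 } so 33/256
edge 10 of 14 (Blue): { 0 1/8 33/256 | 17/128 9/64 5/32 3/16 1/4 1/2 1 } so 67/512
edge 11 of 14 (Red): { 0 1/8 33/256 | 67/512 17/128 9/64 5/32 3/16 1/4 1/2 1 } so 133/1024
edge 12 of 14 (Red): { 0 1/8 33/256 | 133/1024 67/512 17/128 9/64 5/32 3/16 1/4 1/2 1 } so 265/2048
edge 13 of 14 (Blue): { 0 1/8 33/256 265/2048 | 133/1024 67/512 17/128 9/64 5/32 3/16 1/4 1/2 1 } so 531/4096
edge 14 of 14 (Red): { 0 1/8 33/256 265/2048 | 531/4096 133/1024 67/512 17/128 9/64 5/32 3/16 1/4 1/2 1 } so 1061/8192

1061/8192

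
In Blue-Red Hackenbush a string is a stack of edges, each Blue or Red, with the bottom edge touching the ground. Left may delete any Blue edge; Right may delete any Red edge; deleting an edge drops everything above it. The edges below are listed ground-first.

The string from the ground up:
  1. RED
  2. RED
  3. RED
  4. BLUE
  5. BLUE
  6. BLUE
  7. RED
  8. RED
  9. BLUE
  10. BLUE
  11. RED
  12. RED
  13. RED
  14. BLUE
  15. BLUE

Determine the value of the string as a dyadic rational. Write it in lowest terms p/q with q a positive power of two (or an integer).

g_1 [R]  L=[none]  R=[0]  -> -1
g_2 [RR]  L=[none]  R=[-1,0]  -> -2
g_3 [RRR]  L=[none]  R=[-2,-1,0]  -> -3
g_4 [RRRB]  L=[-3]  R=[-2,-1,0]  -> -5/2
g_5 [RRRBB]  L=[-3,-5/2]  R=[-2,-1,0]  -> -9/4
g_6 [RRRBBB]  L=[-3,-5/2,-9/4]  R=[-2,-1,0]  -> -17/8
g_7 [RRRBBBR]  L=[-3,-5/2,-9/4]  R=[-17/8,-2,-1,0]  -> -35/16
g_8 [RRRBBBRR]  L=[-3,-5/2,-9/4]  R=[-35/16,-17/8,-2,-1,0]  -> -71/32
g_9 [RRRBBBRRB]  L=[-3,-5/2,-9/4,-71/32]  R=[-35/16,-17/8,-2,-1,0]  -> -141/64
g_10 [RRRBBBRRBB]  L=[-3,-5/2,-9/4,-71/32,-141/64]  R=[-35/16,-17/8,-2,-1,0]  -> -281/128
g_11 [RRRBBBRRBBR]  L=[-3,-5/2,-9/4,-71/32,-141/64]  R=[-281/128,-35/16,-17/8,-2,-1,0]  -> -563/256
g_12 [RRRBBBRRBBRR]  L=[-3,-5/2,-9/4,-71/32,-141/64]  R=[-563/256,-281/128,-35/16,-17/8,-2,-1,0]  -> -1127/512
g_13 [RRRBBBRRBBRRR]  L=[-3,-5/2,-9/4,-71/32,-141/64]  R=[-1127/512,-563/256,-281/128,-35/16,-17/8,-2,-1,0]  -> -2255/1024
g_14 [RRRBBBRRBBRRRB]  L=[-3,-5/2,-9/4,-71/32,-141/64,-2255/1024]  R=[-1127/512,-563/256,-281/128,-35/16,-17/8,-2,-1,0]  -> -4509/2048
g_15 [RRRBBBRRBBRRRBB]  L=[-3,-5/2,-9/4,-71/32,-141/64,-2255/1024,-4509/2048]  R=[-1127/512,-563/256,-281/128,-35/16,-17/8,-2,-1,0]  -> -9017/4096

-9017/4096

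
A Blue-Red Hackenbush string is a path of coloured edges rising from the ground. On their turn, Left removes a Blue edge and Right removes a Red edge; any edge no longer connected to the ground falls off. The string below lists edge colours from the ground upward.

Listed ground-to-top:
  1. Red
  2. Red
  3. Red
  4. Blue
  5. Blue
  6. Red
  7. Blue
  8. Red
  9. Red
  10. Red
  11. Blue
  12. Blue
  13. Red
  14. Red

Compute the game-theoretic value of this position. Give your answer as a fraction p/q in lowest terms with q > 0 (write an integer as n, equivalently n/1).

Prefix values for Red Red Red Blue Blue Red Blue Red Red Red Blue Blue Red Red via {L|R} + simplicity:
R: Left { — }, Right { 0 } so simplest -1
RR: Left { — }, Right { -1, 0 } so simplest -2
RRR: Left { — }, Right { -2, -1, 0 } so simplest -3
RRRB: Left { -3 }, Right { -2, -1, 0 } so simplest -5/2
RRRBB: Left { -3, -5/2 }, Right { -2, -1, 0 } so simplest -9/4
RRRBBR: Left { -3, -5/2 }, Right { -9/4, -2, -1, 0 } so simplest -19/8
RRRBBRB: Left { -3, -5/2, -19/8 }, Right { -9/4, -2, -1, 0 } so simplest -37/16
RRRBBRBR: Left { -3, -5/2, -19/8 }, Right { -37/16, -9/4, -2, -1, 0 } so simplest -75/32
RRRBBRBRR: Left { -3, -5/2, -19/8 }, Right { -75/32, -37/16, -9/4, -2, -1, 0 } so simplest -151/64
RRRBBRBRRR: Left { -3, -5/2, -19/8 }, Right { -151/64, -75/32, -37/16, -9/4, -2, -1, 0 } so simplest -303/128
RRRBBRBRRRB: Left { -3, -5/2, -19/8, -303/128 }, Right { -151/64, -75/32, -37/16, -9/4, -2, -1, 0 } so simplest -605/256
RRRBBRBRRRBB: Left { -3, -5/2, -19/8, -303/128, -605/256 }, Right { -151/64, -75/32, -37/16, -9/4, -2, -1, 0 } so simplest -1209/512
RRRBBRBRRRBBR: Left { -3, -5/2, -19/8, -303/128, -605/256 }, Right { -1209/512, -151/64, -75/32, -37/16, -9/4, -2, -1, 0 } so simplest -2419/1024
RRRBBRBRRRBBRR: Left { -3, -5/2, -19/8, -303/128, -605/256 }, Right { -2419/1024, -1209/512, -151/64, -75/32, -37/16, -9/4, -2, -1, 0 } so simplest -4839/2048

-4839/2048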